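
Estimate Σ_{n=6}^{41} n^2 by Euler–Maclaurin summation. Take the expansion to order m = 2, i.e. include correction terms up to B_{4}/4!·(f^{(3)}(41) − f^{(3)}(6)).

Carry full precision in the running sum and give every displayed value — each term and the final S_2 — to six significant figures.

Integral: ∫_6^41 x^2 dx = 22901.7.
Endpoint term: (f(6) + f(41))/2 = (36.0000 + 1681.00)/2 = 858.500.
Running total after boundary: 23760.2.
Order-1 term: 1/12 · (82.0000 − 12.0000) = 5.83333.
Partial sum through k=1: 23766.0.
Order-2 term: −1/720 · (0.00000 − 0.00000) = 0.00000.

S_2 ≈ 23766.0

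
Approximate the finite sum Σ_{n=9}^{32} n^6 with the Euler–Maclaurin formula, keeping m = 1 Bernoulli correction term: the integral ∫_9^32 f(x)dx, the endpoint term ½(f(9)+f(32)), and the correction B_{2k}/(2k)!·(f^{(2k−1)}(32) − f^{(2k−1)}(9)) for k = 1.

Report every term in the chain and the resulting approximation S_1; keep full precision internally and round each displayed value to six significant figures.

The integral term ∫_9^32 x^6 dx = 4.90785e+09.
½[f(9) + f(32)] = ½[531441 + 1.07374e+09] = 5.37137e+08.
Integral + boundary = 5.44499e+09.
Correction k=1: B_{2}/2! · (f^{(1)}(32) − f^{(1)}(9)) = 1/12 · (2.01327e+08 − 354294) = 1.67477e+07.

S_1 ≈ 5.46174e+09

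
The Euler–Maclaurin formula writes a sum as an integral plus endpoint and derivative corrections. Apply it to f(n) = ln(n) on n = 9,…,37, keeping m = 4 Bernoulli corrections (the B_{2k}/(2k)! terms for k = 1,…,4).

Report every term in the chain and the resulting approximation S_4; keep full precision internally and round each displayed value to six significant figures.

S_4 ≈ 88.7260

∫_9^37 ln(x) dx evaluates to 85.8289.
Boundary: ½(f(9) + f(37)) = ½(2.19722 + 3.61092) = 2.90407.
So far: 88.7330.
Order-1 term: 1/12 · (0.0270270 − 0.111111) = -0.00700701.
After k=1: 88.7260.
Order-2 term: −1/720 · (3.94843e-05 − 0.00274348) = 3.75556e-06.
After k=2: 88.7260.
Order-3 term: 1/30240 · (3.46101e-07 − 0.000406442) = -1.34291e-08.
After k=3: 88.7260.
Order-4 term: −1/1209600 · (7.58439e-09 − 0.000150534) = 1.24443e-10.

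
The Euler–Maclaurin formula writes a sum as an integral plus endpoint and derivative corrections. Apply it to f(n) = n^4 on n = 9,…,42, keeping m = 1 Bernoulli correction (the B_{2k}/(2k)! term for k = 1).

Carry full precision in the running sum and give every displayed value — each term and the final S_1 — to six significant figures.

S_1 ≈ 2.77100e+07

Integral: ∫_9^42 x^4 dx = 2.61264e+07.
Endpoint term: (f(9) + f(42))/2 = (6561.00 + 3.11170e+06)/2 = 1.55913e+06.
Running total after boundary: 2.76856e+07.
Correction k=1: B_{2}/2! · (f^{(1)}(42) − f^{(1)}(9)) = 1/12 · (296352 − 2916.00) = 24453.0.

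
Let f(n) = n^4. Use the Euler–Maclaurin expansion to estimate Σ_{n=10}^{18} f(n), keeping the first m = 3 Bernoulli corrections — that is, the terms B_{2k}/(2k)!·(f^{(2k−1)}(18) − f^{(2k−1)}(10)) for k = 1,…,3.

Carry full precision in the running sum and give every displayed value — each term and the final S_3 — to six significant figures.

∫_10^18 x^4 dx evaluates to 357914.
Boundary: ½(f(10) + f(18)) = ½(10000.0 + 104976) = 57488.0.
So far: 415402.
Order-1 term: 1/12 · (23328.0 − 4000.00) = 1610.67.
After k=1: 417012.
Order-2 term: −1/720 · (432.000 − 240.000) = -0.266667.
After k=2: 417012.
Order-3 term: 1/30240 · (0.00000 − 0.00000) = 0.00000.

S_3 ≈ 417012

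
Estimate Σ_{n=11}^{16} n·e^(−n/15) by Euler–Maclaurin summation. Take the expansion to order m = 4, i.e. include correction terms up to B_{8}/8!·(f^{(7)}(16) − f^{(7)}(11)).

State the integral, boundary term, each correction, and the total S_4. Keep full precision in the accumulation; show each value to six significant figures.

Integral: ∫_11^16 x·e^(−x/15) dx = 27.2876.
Boundary: ½(f(11) + f(16)) = ½(5.28336 + 5.50646) = 5.39491.
Integral + boundary = 32.6825.
Correction k=1: B_{2}/2! · (f^{(1)}(16) − f^{(1)}(11)) = 1/12 · (-0.0229436 − 0.128081) = -0.0125854.
Running total after k=1: 32.6699.
Correction k=2: B_{4}/4! · (f^{(3)}(16) − f^{(3)}(11)) = −1/720 · (0.00295717 − 0.00483863) = 2.61314e-06.
Running total after k=2: 32.6699.
Correction k=3: B_{6}/6! · (f^{(5)}(16) − f^{(5)}(11)) = 1/30240 · (2.67392e-05 − 4.04801e-05) = -4.54394e-10.
Running total after k=3: 32.6699.
Correction k=4: B_{8}/8! · (f^{(7)}(16) − f^{(7)}(11)) = −1/1209600 · (1.79268e-07 − 2.64245e-07) = 7.02516e-14.

S_4 ≈ 32.6699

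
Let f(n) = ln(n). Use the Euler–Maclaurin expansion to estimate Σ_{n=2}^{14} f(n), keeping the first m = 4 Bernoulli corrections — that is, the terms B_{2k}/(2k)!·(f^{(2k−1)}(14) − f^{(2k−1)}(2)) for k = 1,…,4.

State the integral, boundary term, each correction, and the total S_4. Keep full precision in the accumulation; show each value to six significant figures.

∫_2^14 ln(x) dx evaluates to 23.5605.
½[f(2) + f(14)] = ½[0.693147 + 2.63906] = 1.66610.
So far: 25.2266.
Order-1 term: 1/12 · (0.0714286 − 0.500000) = -0.0357143.
Running total after k=1: 25.1909.
Order-2 term: −1/720 · (0.000728863 − 0.250000) = 0.000346210.
Running total after k=2: 25.1912.
Order-3 term: 1/30240 · (4.46243e-05 − 0.750000) = -2.48001e-05.
Running total after k=3: 25.1912.
Order-4 term: −1/1209600 · (6.83024e-06 − 5.62500) = 4.65029e-06.

S_4 ≈ 25.1912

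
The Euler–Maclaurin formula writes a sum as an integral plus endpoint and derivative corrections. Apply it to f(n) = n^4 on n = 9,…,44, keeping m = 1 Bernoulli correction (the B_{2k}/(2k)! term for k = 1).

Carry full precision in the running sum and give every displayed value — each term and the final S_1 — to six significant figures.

The integral term ∫_9^44 x^4 dx = 3.29714e+07.
½[f(9) + f(44)] = ½[6561.00 + 3.74810e+06] = 1.87733e+06.
Running total after boundary: 3.48488e+07.
k=1: B_{2}/(2)! × [f^{(1)}(44) − f^{(1)}(9)] = 1/12 × (340736 − 2916.00) = 28151.7.

S_1 ≈ 3.48769e+07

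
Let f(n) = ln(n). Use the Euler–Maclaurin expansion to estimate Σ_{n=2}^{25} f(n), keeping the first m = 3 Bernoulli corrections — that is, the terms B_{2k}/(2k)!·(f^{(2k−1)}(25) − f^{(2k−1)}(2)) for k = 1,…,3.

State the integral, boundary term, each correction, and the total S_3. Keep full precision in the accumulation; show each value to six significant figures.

Integral: ∫_2^25 ln(x) dx = 56.0856.
½[f(2) + f(25)] = ½[0.693147 + 3.21888] = 1.95601.
Integral + boundary = 58.0416.
Correction k=1: B_{2}/2! · (f^{(1)}(25) − f^{(1)}(2)) = 1/12 · (0.0400000 − 0.500000) = -0.0383333.
Partial sum through k=1: 58.0033.
Correction k=2: B_{4}/4! · (f^{(3)}(25) − f^{(3)}(2)) = −1/720 · (0.000128000 − 0.250000) = 0.000347044.
Partial sum through k=2: 58.0036.
Correction k=3: B_{6}/6! · (f^{(5)}(25) − f^{(5)}(2)) = 1/30240 · (2.45760e-06 − 0.750000) = -2.48015e-05.

S_3 ≈ 58.0036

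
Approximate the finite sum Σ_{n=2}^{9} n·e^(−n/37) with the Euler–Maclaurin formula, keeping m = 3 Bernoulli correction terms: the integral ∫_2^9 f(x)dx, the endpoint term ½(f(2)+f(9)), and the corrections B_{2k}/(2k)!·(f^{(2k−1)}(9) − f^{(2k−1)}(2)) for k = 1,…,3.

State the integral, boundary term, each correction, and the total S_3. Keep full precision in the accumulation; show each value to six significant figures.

∫_2^9 x·e^(−x/37) dx evaluates to 32.5652.
Boundary: ½(f(2) + f(9)) = ½(1.89476 + 7.05673) = 4.47574.
So far: 37.0409.
Order-1 term: 1/12 · (0.593358 − 0.896171) = -0.0252344.
Partial sum through k=1: 37.0157.
Order-2 term: −1/720 · (0.00157890 − 0.00203867) = 6.38557e-07.
Partial sum through k=2: 37.0157.
Order-3 term: 1/30240 · (1.99005e-06 − 2.50016e-06) = -1.68685e-11.

S_3 ≈ 37.0157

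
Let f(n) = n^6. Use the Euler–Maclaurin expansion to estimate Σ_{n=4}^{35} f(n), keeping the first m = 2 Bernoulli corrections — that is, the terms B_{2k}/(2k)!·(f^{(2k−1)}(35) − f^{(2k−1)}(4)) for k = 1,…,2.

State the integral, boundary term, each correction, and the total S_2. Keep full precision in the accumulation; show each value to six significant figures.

S_2 ≈ 1.01367e+10

The integral term ∫_4^35 x^6 dx = 9.19133e+09.
Boundary: ½(f(4) + f(35)) = ½(4096.00 + 1.83827e+09) = 9.19135e+08.
Running total after boundary: 1.01105e+10.
Order-1 term: 1/12 · (3.15131e+08 − 6144.00) = 2.62604e+07.
After k=1: 1.01367e+10.
Order-2 term: −1/720 · (5.14500e+06 − 7680.00) = -7135.17.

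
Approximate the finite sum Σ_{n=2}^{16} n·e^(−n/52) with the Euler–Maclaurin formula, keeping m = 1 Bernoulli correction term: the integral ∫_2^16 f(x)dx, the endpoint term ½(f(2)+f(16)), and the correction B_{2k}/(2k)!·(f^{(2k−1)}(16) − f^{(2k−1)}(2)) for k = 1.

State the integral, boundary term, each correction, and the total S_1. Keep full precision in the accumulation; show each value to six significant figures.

S_1 ≈ 109.399

Integral: ∫_2^16 x·e^(−x/52) dx = 102.590.
Endpoint term: (f(2) + f(16))/2 = (1.92454 + 11.7623)/2 = 6.84340.
Running total after boundary: 109.434.
Correction k=1: B_{2}/2! · (f^{(1)}(16) − f^{(1)}(2)) = 1/12 · (0.508944 − 0.925258) = -0.0346929.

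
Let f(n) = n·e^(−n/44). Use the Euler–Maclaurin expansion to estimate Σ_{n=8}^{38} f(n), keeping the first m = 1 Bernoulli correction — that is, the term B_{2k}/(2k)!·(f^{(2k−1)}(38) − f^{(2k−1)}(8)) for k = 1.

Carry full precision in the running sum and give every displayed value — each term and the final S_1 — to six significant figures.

S_1 ≈ 397.694

Integral: ∫_8^38 x·e^(−x/44) dx = 386.400.
Boundary: ½(f(8) + f(38)) = ½(6.67002 + 16.0218) = 11.3459.
So far: 397.746.
Correction k=1: B_{2}/2! · (f^{(1)}(38) − f^{(1)}(8)) = 1/12 · (0.0574945 − 0.682161) = -0.0520556.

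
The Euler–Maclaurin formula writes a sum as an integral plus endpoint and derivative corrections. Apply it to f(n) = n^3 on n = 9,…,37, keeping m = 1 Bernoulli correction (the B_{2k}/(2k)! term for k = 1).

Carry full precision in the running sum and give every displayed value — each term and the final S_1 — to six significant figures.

∫_9^37 x^3 dx evaluates to 466900.
Endpoint term: (f(9) + f(37))/2 = (729.000 + 50653.0)/2 = 25691.0.
Running total after boundary: 492591.
Correction k=1: B_{2}/2! · (f^{(1)}(37) − f^{(1)}(9)) = 1/12 · (4107.00 − 243.000) = 322.000.

S_1 ≈ 492913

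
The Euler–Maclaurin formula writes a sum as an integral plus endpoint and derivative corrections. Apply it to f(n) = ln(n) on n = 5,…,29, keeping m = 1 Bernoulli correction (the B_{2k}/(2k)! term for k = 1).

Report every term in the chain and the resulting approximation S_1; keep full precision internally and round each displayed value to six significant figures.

S_1 ≈ 68.0790

Integral: ∫_5^29 ln(x) dx = 65.6044.
Endpoint term: (f(5) + f(29))/2 = (1.60944 + 3.36730)/2 = 2.48837.
Integral + boundary = 68.0928.
Order-1 term: 1/12 · (0.0344828 − 0.200000) = -0.0137931.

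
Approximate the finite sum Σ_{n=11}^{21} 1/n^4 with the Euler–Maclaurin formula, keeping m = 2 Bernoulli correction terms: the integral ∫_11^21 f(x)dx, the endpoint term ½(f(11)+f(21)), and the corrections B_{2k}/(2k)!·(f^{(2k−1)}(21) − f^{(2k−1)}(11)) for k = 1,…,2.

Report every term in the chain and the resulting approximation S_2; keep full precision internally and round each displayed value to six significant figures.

S_2 ≈ 0.000253146

Integral: ∫_11^21 1/x^4 dx = 0.000214445.
Boundary: ½(f(11) + f(21)) = ½(6.83013e-05 + 5.14189e-06) = 3.67216e-05.
So far: 0.000251167.
Order-1 term: 1/12 · (-9.79408e-07 − (-2.48369e-05)) = 1.98812e-06.
After k=1: 0.000253155.
Order-2 term: −1/720 · (-6.66264e-08 − (-6.15790e-06)) = -8.46010e-09.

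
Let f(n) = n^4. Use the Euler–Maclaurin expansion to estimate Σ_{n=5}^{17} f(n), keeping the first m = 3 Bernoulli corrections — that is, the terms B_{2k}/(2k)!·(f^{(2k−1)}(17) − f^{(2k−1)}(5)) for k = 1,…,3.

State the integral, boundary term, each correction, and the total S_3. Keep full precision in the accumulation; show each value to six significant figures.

S_3 ≈ 327015

Integral: ∫_5^17 x^4 dx = 283346.
½[f(5) + f(17)] = ½[625.000 + 83521.0] = 42073.0.
Running total after boundary: 325419.
k=1: B_{2}/(2)! × [f^{(1)}(17) − f^{(1)}(5)] = 1/12 × (19652.0 − 500.000) = 1596.00.
After k=1: 327015.
k=2: B_{4}/(4)! × [f^{(3)}(17) − f^{(3)}(5)] = −1/720 × (408.000 − 120.000) = -0.400000.
After k=2: 327015.
k=3: B_{6}/(6)! × [f^{(5)}(17) − f^{(5)}(5)] = 1/30240 × (0.00000 − 0.00000) = 0.00000.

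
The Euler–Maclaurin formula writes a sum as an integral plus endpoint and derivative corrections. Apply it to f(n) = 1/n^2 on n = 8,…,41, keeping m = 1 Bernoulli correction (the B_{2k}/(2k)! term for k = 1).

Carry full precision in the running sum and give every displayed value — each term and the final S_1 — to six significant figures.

The integral term ∫_8^41 1/x^2 dx = 0.100610.
Boundary: ½(f(8) + f(41)) = ½(0.0156250 + 0.000594884) = 0.00810994.
Integral + boundary = 0.108720.
Correction k=1: B_{2}/2! · (f^{(1)}(41) − f^{(1)}(8)) = 1/12 · (-2.90187e-05 − (-0.00390625)) = 0.000323103.

S_1 ≈ 0.109043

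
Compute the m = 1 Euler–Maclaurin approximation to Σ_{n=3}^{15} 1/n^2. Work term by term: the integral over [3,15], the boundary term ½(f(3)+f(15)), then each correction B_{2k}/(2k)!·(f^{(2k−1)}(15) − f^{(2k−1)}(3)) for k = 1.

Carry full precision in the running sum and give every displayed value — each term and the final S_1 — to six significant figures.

S_1 ≈ 0.330568

∫_3^15 1/x^2 dx evaluates to 0.266667.
½[f(3) + f(15)] = ½[0.111111 + 0.00444444] = 0.0577778.
Integral + boundary = 0.324444.
Correction k=1: B_{2}/2! · (f^{(1)}(15) − f^{(1)}(3)) = 1/12 · (-0.000592593 − (-0.0740741)) = 0.00612346.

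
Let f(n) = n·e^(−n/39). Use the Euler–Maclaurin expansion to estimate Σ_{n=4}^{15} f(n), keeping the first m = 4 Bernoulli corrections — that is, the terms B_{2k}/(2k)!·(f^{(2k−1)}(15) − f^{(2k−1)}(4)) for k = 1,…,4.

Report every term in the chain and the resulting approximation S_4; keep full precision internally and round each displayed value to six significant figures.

Integral: ∫_4^15 x·e^(−x/39) dx = 79.9462.
Boundary: ½(f(4) + f(15)) = ½(3.61008 + 10.2107) = 6.91038.
Running total after boundary: 86.8566.
Order-1 term: 1/12 · (0.418900 − 0.809954) = -0.0325878.
After k=1: 86.8240.
Order-2 term: −1/720 · (0.00117050 − 0.00171926) = 7.62172e-07.
After k=2: 86.8240.
Order-3 term: 1/30240 · (1.35804e-06 − 1.91059e-06) = -1.82721e-11.
After k=3: 86.8240.
Order-4 term: −1/1209600 · (1.27977e-09 − 1.76912e-09) = 4.04556e-16.

S_4 ≈ 86.8240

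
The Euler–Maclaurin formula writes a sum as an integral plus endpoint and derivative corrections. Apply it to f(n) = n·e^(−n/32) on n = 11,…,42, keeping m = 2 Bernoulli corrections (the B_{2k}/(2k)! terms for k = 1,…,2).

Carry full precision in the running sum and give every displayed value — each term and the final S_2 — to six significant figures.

Integral: ∫_11^42 x·e^(−x/32) dx = 338.392.
Endpoint term: (f(11) + f(42))/2 = (7.80017 + 11.3041)/2 = 9.55216.
Integral + boundary = 347.944.
Order-1 term: 1/12 · (-0.0841082 − 0.465351) = -0.0457883.
Partial sum through k=1: 347.898.
Order-2 term: −1/720 · (0.000443540 − 0.00183942) = 1.93872e-06.

S_2 ≈ 347.898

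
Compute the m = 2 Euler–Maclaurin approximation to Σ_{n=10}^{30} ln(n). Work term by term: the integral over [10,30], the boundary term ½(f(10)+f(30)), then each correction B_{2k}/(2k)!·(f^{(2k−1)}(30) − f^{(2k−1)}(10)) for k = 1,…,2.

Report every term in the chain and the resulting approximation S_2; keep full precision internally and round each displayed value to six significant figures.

Integral: ∫_10^30 ln(x) dx = 59.0101.
½[f(10) + f(30)] = ½[2.30259 + 3.40120] = 2.85189.
So far: 61.8620.
Correction k=1: B_{2}/2! · (f^{(1)}(30) − f^{(1)}(10)) = 1/12 · (0.0333333 − 0.100000) = -0.00555556.
Running total after k=1: 61.8564.
Correction k=2: B_{4}/4! · (f^{(3)}(30) − f^{(3)}(10)) = −1/720 · (7.40741e-05 − 0.00200000) = 2.67490e-06.

S_2 ≈ 61.8564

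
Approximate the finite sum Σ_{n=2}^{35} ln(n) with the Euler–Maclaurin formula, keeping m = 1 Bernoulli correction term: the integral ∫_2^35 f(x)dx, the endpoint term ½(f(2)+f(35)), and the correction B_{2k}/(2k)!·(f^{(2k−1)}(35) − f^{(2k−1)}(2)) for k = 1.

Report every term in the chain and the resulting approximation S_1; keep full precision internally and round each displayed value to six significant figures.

The integral term ∫_2^35 ln(x) dx = 90.0509.
½[f(2) + f(35)] = ½[0.693147 + 3.55535] = 2.12425.
Integral + boundary = 92.1751.
k=1: B_{2}/(2)! × [f^{(1)}(35) − f^{(1)}(2)] = 1/12 × (0.0285714 − 0.500000) = -0.0392857.

S_1 ≈ 92.1358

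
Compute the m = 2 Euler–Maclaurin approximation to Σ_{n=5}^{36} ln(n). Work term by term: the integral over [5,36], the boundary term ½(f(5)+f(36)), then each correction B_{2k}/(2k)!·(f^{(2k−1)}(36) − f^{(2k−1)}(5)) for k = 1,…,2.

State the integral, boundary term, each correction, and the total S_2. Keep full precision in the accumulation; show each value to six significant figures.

∫_5^36 ln(x) dx evaluates to 89.9595.
½[f(5) + f(36)] = ½[1.60944 + 3.58352] = 2.59648.
Integral + boundary = 92.5560.
Correction k=1: B_{2}/2! · (f^{(1)}(36) − f^{(1)}(5)) = 1/12 · (0.0277778 − 0.200000) = -0.0143519.
Running total after k=1: 92.5416.
Correction k=2: B_{4}/4! · (f^{(3)}(36) − f^{(3)}(5)) = −1/720 · (4.28669e-05 − 0.0160000) = 2.21627e-05.

S_2 ≈ 92.5416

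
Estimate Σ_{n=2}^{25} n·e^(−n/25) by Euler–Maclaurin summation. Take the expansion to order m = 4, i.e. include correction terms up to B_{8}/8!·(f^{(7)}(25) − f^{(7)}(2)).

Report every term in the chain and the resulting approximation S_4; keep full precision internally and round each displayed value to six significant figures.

S_4 ≈ 168.705

∫_2^25 x·e^(−x/25) dx evaluates to 163.254.
Boundary: ½(f(2) + f(25)) = ½(1.84623 + 9.19699) = 5.52161.
Running total after boundary: 168.776.
Correction k=1: B_{2}/2! · (f^{(1)}(25) − f^{(1)}(2)) = 1/12 · (0.00000 − 0.849267) = -0.0707723.
After k=1: 168.705.
Correction k=2: B_{4}/4! · (f^{(3)}(25) − f^{(3)}(2)) = −1/720 · (0.00117721 − 0.00431280) = 4.35498e-06.
After k=2: 168.705.
Correction k=3: B_{6}/6! · (f^{(5)}(25) − f^{(5)}(2)) = 1/30240 · (3.76709e-06 − 1.16268e-05) = -2.59912e-10.
After k=3: 168.705.
Correction k=4: B_{8}/8! · (f^{(7)}(25) − f^{(7)}(2)) = −1/1209600 · (9.04101e-09 − 2.61651e-08) = 1.41568e-14.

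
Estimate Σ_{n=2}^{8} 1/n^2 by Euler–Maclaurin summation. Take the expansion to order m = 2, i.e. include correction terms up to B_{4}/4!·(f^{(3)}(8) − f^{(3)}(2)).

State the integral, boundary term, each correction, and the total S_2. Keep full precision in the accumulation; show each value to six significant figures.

∫_2^8 1/x^2 dx evaluates to 0.375000.
½[f(2) + f(8)] = ½[0.250000 + 0.0156250] = 0.132812.
So far: 0.507812.
k=1: B_{2}/(2)! × [f^{(1)}(8) − f^{(1)}(2)] = 1/12 × (-0.00390625 − (-0.250000)) = 0.0205078.
Partial sum through k=1: 0.528320.
k=2: B_{4}/(4)! × [f^{(3)}(8) − f^{(3)}(2)] = −1/720 × (-0.000732422 − (-0.750000)) = -0.00104065.

S_2 ≈ 0.527280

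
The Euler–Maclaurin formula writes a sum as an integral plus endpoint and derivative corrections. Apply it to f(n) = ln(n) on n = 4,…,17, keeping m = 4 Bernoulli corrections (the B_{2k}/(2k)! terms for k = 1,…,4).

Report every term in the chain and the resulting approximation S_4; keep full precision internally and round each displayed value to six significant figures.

∫_4^17 ln(x) dx evaluates to 29.6194.
Boundary: ½(f(4) + f(17)) = ½(1.38629 + 2.83321) = 2.10975.
Running total after boundary: 31.7292.
k=1: B_{2}/(2)! × [f^{(1)}(17) − f^{(1)}(4)] = 1/12 × (0.0588235 − 0.250000) = -0.0159314.
After k=1: 31.7133.
k=2: B_{4}/(4)! × [f^{(3)}(17) − f^{(3)}(4)] = −1/720 × (0.000407083 − 0.0312500) = 4.28374e-05.
After k=2: 31.7133.
k=3: B_{6}/(6)! × [f^{(5)}(17) − f^{(5)}(4)] = 1/30240 × (1.69031e-05 − 0.0234375) = -7.74491e-07.
After k=3: 31.7133.
k=4: B_{8}/(8)! × [f^{(7)}(17) − f^{(7)}(4)] = −1/1209600 × (1.75465e-06 − 0.0439453) = 3.63290e-08.

S_4 ≈ 31.7133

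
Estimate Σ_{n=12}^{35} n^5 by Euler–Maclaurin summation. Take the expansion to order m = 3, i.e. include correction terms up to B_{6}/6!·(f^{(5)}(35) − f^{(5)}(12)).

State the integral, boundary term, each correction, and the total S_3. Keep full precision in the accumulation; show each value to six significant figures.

S_3 ≈ 3.32882e+08

∫_12^35 x^5 dx evaluates to 3.05880e+08.
Boundary: ½(f(12) + f(35)) = ½(248832 + 5.25219e+07) = 2.63854e+07.
Integral + boundary = 3.32265e+08.
k=1: B_{2}/(2)! × [f^{(1)}(35) − f^{(1)}(12)] = 1/12 × (7.50312e+06 − 103680) = 616620.
Running total after k=1: 3.32882e+08.
k=2: B_{4}/(4)! × [f^{(3)}(35) − f^{(3)}(12)] = −1/720 × (73500.0 − 8640.00) = -90.0833.
Running total after k=2: 3.32882e+08.
k=3: B_{6}/(6)! × [f^{(5)}(35) − f^{(5)}(12)] = 1/30240 × (120.000 − 120.000) = 0.00000.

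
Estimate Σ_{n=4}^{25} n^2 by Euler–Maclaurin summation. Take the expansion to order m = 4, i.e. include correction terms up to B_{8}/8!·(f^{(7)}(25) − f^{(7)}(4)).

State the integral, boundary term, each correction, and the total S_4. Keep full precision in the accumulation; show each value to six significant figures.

The integral term ∫_4^25 x^2 dx = 5187.00.
Endpoint term: (f(4) + f(25))/2 = (16.0000 + 625.000)/2 = 320.500.
Integral + boundary = 5507.50.
Order-1 term: 1/12 · (50.0000 − 8.00000) = 3.50000.
Running total after k=1: 5511.00.
Order-2 term: −1/720 · (0.00000 − 0.00000) = 0.00000.
Running total after k=2: 5511.00.
Order-3 term: 1/30240 · (0.00000 − 0.00000) = 0.00000.
Running total after k=3: 5511.00.
Order-4 term: −1/1209600 · (0.00000 − 0.00000) = 0.00000.

S_4 ≈ 5511.00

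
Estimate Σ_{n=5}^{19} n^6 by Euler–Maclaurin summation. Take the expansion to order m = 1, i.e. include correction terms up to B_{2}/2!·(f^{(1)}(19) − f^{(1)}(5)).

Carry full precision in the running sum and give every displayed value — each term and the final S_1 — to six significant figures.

S_1 ≈ 1.52452e+08

The integral term ∫_5^19 x^6 dx = 1.27685e+08.
½[f(5) + f(19)] = ½[15625.0 + 4.70459e+07] = 2.35308e+07.
Running total after boundary: 1.51216e+08.
Order-1 term: 1/12 · (1.48566e+07 − 18750.0) = 1.23649e+06.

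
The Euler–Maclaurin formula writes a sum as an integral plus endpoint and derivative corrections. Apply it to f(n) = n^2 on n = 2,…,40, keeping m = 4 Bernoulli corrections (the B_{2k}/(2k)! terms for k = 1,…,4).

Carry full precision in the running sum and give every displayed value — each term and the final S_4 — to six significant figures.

S_4 ≈ 22139.0

∫_2^40 x^2 dx evaluates to 21330.7.
Boundary: ½(f(2) + f(40)) = ½(4.00000 + 1600.00) = 802.000.
Running total after boundary: 22132.7.
k=1: B_{2}/(2)! × [f^{(1)}(40) − f^{(1)}(2)] = 1/12 × (80.0000 − 4.00000) = 6.33333.
Running total after k=1: 22139.0.
k=2: B_{4}/(4)! × [f^{(3)}(40) − f^{(3)}(2)] = −1/720 × (0.00000 − 0.00000) = 0.00000.
Running total after k=2: 22139.0.
k=3: B_{6}/(6)! × [f^{(5)}(40) − f^{(5)}(2)] = 1/30240 × (0.00000 − 0.00000) = 0.00000.
Running total after k=3: 22139.0.
k=4: B_{8}/(8)! × [f^{(7)}(40) − f^{(7)}(2)] = −1/1209600 × (0.00000 − 0.00000) = 0.00000.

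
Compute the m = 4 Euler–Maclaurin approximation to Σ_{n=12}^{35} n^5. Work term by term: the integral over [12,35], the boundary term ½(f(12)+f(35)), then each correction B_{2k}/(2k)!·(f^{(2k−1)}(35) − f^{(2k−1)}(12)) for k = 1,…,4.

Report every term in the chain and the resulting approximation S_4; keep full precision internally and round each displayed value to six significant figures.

S_4 ≈ 3.32882e+08

Integral: ∫_12^35 x^5 dx = 3.05880e+08.
Endpoint term: (f(12) + f(35))/2 = (248832 + 5.25219e+07)/2 = 2.63854e+07.
Running total after boundary: 3.32265e+08.
k=1: B_{2}/(2)! × [f^{(1)}(35) − f^{(1)}(12)] = 1/12 × (7.50312e+06 − 103680) = 616620.
Running total after k=1: 3.32882e+08.
k=2: B_{4}/(4)! × [f^{(3)}(35) − f^{(3)}(12)] = −1/720 × (73500.0 − 8640.00) = -90.0833.
Running total after k=2: 3.32882e+08.
k=3: B_{6}/(6)! × [f^{(5)}(35) − f^{(5)}(12)] = 1/30240 × (120.000 − 120.000) = 0.00000.
Running total after k=3: 3.32882e+08.
k=4: B_{8}/(8)! × [f^{(7)}(35) − f^{(7)}(12)] = −1/1209600 × (0.00000 − 0.00000) = 0.00000.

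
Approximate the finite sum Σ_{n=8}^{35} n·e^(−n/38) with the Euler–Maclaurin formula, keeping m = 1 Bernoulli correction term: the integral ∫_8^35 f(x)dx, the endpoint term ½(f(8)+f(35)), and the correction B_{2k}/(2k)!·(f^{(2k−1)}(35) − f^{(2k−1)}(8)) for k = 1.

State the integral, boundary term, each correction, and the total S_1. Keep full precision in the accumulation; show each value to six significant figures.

The integral term ∫_8^35 x·e^(−x/38) dx = 311.827.
½[f(8) + f(35)] = ½[6.48126 + 13.9335] = 10.2074.
Running total after boundary: 322.034.
Correction k=1: B_{2}/2! · (f^{(1)}(35) − f^{(1)}(8)) = 1/12 · (0.0314289 − 0.639598) = -0.0506808.

S_1 ≈ 321.984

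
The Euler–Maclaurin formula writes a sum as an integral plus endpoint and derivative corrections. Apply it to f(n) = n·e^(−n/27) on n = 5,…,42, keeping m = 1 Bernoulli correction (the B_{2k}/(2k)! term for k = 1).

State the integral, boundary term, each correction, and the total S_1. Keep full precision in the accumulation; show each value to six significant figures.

S_1 ≈ 331.158

∫_5^42 x·e^(−x/27) dx evaluates to 324.714.
Boundary: ½(f(5) + f(42)) = ½(4.15475 + 8.86503) = 6.50989.
Running total after boundary: 331.224.
k=1: B_{2}/(2)! × [f^{(1)}(42) − f^{(1)}(5)] = 1/12 × (-0.117262 − 0.677071) = -0.0661944.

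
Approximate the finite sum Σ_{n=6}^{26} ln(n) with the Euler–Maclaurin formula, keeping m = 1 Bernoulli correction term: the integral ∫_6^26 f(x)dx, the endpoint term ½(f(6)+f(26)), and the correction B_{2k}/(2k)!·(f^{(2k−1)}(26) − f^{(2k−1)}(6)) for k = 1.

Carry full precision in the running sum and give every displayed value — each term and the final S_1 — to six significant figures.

S_1 ≈ 56.4742

The integral term ∫_6^26 ln(x) dx = 53.9600.
½[f(6) + f(26)] = ½[1.79176 + 3.25810] = 2.52493.
Running total after boundary: 56.4849.
Correction k=1: B_{2}/2! · (f^{(1)}(26) − f^{(1)}(6)) = 1/12 · (0.0384615 − 0.166667) = -0.0106838.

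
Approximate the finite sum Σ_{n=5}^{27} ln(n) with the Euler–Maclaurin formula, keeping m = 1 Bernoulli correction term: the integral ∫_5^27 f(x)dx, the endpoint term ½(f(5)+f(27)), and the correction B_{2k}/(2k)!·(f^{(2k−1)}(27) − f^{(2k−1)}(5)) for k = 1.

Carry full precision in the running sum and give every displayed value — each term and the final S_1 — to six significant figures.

The integral term ∫_5^27 ln(x) dx = 58.9404.
Endpoint term: (f(5) + f(27))/2 = (1.60944 + 3.29584)/2 = 2.45264.
Integral + boundary = 61.3930.
Correction k=1: B_{2}/2! · (f^{(1)}(27) − f^{(1)}(5)) = 1/12 · (0.0370370 − 0.200000) = -0.0135802.

S_1 ≈ 61.3795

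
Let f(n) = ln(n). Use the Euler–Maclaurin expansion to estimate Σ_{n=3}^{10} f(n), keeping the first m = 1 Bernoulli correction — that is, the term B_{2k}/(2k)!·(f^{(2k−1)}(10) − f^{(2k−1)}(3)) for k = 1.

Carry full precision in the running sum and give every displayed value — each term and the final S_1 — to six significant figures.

∫_3^10 ln(x) dx evaluates to 12.7300.
½[f(3) + f(10)] = ½[1.09861 + 2.30259] = 1.70060.
Running total after boundary: 14.4306.
Correction k=1: B_{2}/2! · (f^{(1)}(10) − f^{(1)}(3)) = 1/12 · (0.100000 − 0.333333) = -0.0194444.

S_1 ≈ 14.4112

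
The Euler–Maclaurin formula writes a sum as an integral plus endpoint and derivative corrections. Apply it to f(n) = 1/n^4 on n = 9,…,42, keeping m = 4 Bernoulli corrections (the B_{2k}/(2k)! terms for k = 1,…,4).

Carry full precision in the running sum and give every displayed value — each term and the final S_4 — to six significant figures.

S_4 ≈ 0.000534725

Integral: ∫_9^42 1/x^4 dx = 0.000452748.
½[f(9) + f(42)] = ½[0.000152416 + 3.21368e-07] = 7.63686e-05.
Integral + boundary = 0.000529117.
Correction k=1: B_{2}/2! · (f^{(1)}(42) − f^{(1)}(9)) = 1/12 · (-3.06065e-08 − (-6.77404e-05)) = 5.64248e-06.
After k=1: 0.000534759.
Correction k=2: B_{4}/4! · (f^{(3)}(42) − f^{(3)}(9)) = −1/720 · (-5.20519e-10 − (-2.50890e-05)) = -3.48451e-08.
After k=2: 0.000534724.
Correction k=3: B_{6}/6! · (f^{(5)}(42) − f^{(5)}(9)) = 1/30240 · (-1.65244e-11 − (-1.73455e-05)) = 5.73594e-10.
After k=3: 0.000534725.
Correction k=4: B_{8}/8! · (f^{(7)}(42) − f^{(7)}(9)) = −1/1209600 · (-8.43082e-13 − (-1.92728e-05)) = -1.59332e-11.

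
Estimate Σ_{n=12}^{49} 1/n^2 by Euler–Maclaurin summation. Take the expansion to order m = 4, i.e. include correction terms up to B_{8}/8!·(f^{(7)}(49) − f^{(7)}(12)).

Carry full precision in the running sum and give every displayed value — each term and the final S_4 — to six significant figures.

S_4 ≈ 0.0667005

The integral term ∫_12^49 1/x^2 dx = 0.0629252.
Endpoint term: (f(12) + f(49))/2 = (0.00694444 + 0.000416493)/2 = 0.00368047.
Integral + boundary = 0.0666056.
Order-1 term: 1/12 · (-1.69997e-05 − (-0.00115741)) = 9.50340e-05.
After k=1: 0.0667007.
Order-2 term: −1/720 · (-8.49632e-08 − (-9.64506e-05)) = -1.33841e-07.
After k=2: 0.0667005.
Order-3 term: 1/30240 · (-1.06160e-09 − (-2.00939e-05)) = 6.64445e-10.
After k=3: 0.0667005.
Order-4 term: −1/1209600 · (-2.47603e-11 − (-7.81429e-06)) = -6.46020e-12.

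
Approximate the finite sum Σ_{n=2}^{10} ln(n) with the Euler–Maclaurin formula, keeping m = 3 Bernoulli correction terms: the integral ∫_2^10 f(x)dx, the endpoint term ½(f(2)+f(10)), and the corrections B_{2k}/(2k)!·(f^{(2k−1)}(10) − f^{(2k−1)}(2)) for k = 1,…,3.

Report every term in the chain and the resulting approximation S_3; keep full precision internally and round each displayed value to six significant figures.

S_3 ≈ 15.1044

Integral: ∫_2^10 ln(x) dx = 13.6396.
Endpoint term: (f(2) + f(10))/2 = (0.693147 + 2.30259)/2 = 1.49787.
Running total after boundary: 15.1374.
Correction k=1: B_{2}/2! · (f^{(1)}(10) − f^{(1)}(2)) = 1/12 · (0.100000 − 0.500000) = -0.0333333.
Running total after k=1: 15.1041.
Correction k=2: B_{4}/4! · (f^{(3)}(10) − f^{(3)}(2)) = −1/720 · (0.00200000 − 0.250000) = 0.000344444.
Running total after k=2: 15.1044.
Correction k=3: B_{6}/6! · (f^{(5)}(10) − f^{(5)}(2)) = 1/30240 · (0.000240000 − 0.750000) = -2.47937e-05.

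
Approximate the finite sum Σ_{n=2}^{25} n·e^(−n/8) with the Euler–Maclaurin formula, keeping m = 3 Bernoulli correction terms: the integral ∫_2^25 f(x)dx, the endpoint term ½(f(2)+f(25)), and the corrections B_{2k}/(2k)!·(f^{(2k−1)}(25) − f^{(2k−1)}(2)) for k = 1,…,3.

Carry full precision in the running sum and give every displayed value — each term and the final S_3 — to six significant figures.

The integral term ∫_2^25 x·e^(−x/8) dx = 50.7047.
Endpoint term: (f(2) + f(25))/2 = (1.55760 + 1.09842)/2 = 1.32801.
Running total after boundary: 52.0327.
Correction k=1: B_{2}/2! · (f^{(1)}(25) − f^{(1)}(2)) = 1/12 · (-0.0933660 − 0.584101) = -0.0564555.
Partial sum through k=1: 51.9763.
Correction k=2: B_{4}/4! · (f^{(3)}(25) − f^{(3)}(2)) = −1/720 · (-8.58143e-05 − 0.0334641) = 4.65971e-05.
Partial sum through k=2: 51.9763.
Correction k=3: B_{6}/6! · (f^{(5)}(25) − f^{(5)}(2)) = 1/30240 · (2.01127e-05 − 0.000903150) = -2.92010e-08.

S_3 ≈ 51.9763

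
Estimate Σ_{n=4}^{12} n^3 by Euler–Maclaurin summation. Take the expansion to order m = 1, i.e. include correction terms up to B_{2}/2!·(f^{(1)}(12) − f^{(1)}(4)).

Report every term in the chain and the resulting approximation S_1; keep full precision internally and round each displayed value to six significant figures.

S_1 ≈ 6048.00

Integral: ∫_4^12 x^3 dx = 5120.00.
Endpoint term: (f(4) + f(12))/2 = (64.0000 + 1728.00)/2 = 896.000.
Integral + boundary = 6016.00.
Correction k=1: B_{2}/2! · (f^{(1)}(12) − f^{(1)}(4)) = 1/12 · (432.000 − 48.0000) = 32.0000.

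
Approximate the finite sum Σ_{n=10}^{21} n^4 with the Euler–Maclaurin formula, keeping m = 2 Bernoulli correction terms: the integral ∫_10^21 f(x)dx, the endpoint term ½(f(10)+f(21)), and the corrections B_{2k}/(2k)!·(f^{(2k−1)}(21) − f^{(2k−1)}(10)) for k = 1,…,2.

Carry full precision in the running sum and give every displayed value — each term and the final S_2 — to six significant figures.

The integral term ∫_10^21 x^4 dx = 796820.
Endpoint term: (f(10) + f(21))/2 = (10000.0 + 194481)/2 = 102240.
Integral + boundary = 899061.
k=1: B_{2}/(2)! × [f^{(1)}(21) − f^{(1)}(10)] = 1/12 × (37044.0 − 4000.00) = 2753.67.
After k=1: 901814.
k=2: B_{4}/(4)! × [f^{(3)}(21) − f^{(3)}(10)] = −1/720 × (504.000 − 240.000) = -0.366667.

S_2 ≈ 901814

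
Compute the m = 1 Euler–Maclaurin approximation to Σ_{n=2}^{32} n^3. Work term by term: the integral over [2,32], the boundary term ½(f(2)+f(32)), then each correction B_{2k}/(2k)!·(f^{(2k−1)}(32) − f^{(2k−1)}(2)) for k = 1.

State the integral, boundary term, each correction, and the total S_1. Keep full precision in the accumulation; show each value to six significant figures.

∫_2^32 x^3 dx evaluates to 262140.
Boundary: ½(f(2) + f(32)) = ½(8.00000 + 32768.0) = 16388.0.
Integral + boundary = 278528.
k=1: B_{2}/(2)! × [f^{(1)}(32) − f^{(1)}(2)] = 1/12 × (3072.00 − 12.0000) = 255.000.

S_1 ≈ 278783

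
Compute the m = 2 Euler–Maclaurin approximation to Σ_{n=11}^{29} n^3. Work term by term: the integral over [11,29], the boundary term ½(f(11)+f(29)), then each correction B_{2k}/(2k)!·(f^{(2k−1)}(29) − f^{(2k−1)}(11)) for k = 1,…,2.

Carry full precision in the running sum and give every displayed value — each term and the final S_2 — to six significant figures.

S_2 ≈ 186200

The integral term ∫_11^29 x^3 dx = 173160.
Boundary: ½(f(11) + f(29)) = ½(1331.00 + 24389.0) = 12860.0.
Running total after boundary: 186020.
Correction k=1: B_{2}/2! · (f^{(1)}(29) − f^{(1)}(11)) = 1/12 · (2523.00 − 363.000) = 180.000.
After k=1: 186200.
Correction k=2: B_{4}/4! · (f^{(3)}(29) − f^{(3)}(11)) = −1/720 · (6.00000 − 6.00000) = 0.00000.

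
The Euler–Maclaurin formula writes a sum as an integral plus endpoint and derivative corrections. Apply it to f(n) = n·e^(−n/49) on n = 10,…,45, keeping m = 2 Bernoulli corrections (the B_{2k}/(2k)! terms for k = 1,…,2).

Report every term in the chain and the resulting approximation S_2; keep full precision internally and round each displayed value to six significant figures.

The integral term ∫_10^45 x·e^(−x/49) dx = 518.731.
Boundary: ½(f(10) + f(45)) = ½(8.15396 + 17.9627) = 13.0583.
Running total after boundary: 531.790.
Order-1 term: 1/12 · (0.0325853 − 0.648988) = -0.0513669.
Running total after k=1: 531.738.
Order-2 term: −1/720 · (0.000346075 − 0.000949513) = 8.38108e-07.

S_2 ≈ 531.738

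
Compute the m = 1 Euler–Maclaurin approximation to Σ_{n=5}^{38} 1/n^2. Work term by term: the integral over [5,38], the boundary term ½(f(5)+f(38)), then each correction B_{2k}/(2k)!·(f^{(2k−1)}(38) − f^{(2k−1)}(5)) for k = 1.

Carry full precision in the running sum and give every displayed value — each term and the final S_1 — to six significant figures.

∫_5^38 1/x^2 dx evaluates to 0.173684.
Endpoint term: (f(5) + f(38))/2 = (0.0400000 + 0.000692521)/2 = 0.0203463.
So far: 0.194030.
Correction k=1: B_{2}/2! · (f^{(1)}(38) − f^{(1)}(5)) = 1/12 · (-3.64485e-05 − (-0.0160000)) = 0.00133030.

S_1 ≈ 0.195361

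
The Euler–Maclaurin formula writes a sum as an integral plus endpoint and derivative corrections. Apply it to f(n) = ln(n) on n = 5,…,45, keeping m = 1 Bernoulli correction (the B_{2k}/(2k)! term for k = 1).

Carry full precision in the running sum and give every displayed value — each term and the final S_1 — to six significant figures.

Integral: ∫_5^45 ln(x) dx = 123.253.
Boundary: ½(f(5) + f(45)) = ½(1.60944 + 3.80666) = 2.70805.
Running total after boundary: 125.961.
Correction k=1: B_{2}/2! · (f^{(1)}(45) − f^{(1)}(5)) = 1/12 · (0.0222222 − 0.200000) = -0.0148148.

S_1 ≈ 125.946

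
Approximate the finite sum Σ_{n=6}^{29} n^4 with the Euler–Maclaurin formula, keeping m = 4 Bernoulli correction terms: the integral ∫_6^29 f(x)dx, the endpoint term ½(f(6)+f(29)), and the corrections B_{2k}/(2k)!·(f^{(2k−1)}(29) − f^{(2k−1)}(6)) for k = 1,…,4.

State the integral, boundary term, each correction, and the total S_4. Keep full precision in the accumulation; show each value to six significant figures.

Integral: ∫_6^29 x^4 dx = 4.10067e+06.
Endpoint term: (f(6) + f(29))/2 = (1296.00 + 707281)/2 = 354288.
Running total after boundary: 4.45496e+06.
Order-1 term: 1/12 · (97556.0 − 864.000) = 8057.67.
Running total after k=1: 4.46302e+06.
Order-2 term: −1/720 · (696.000 − 144.000) = -0.766667.
Running total after k=2: 4.46302e+06.
Order-3 term: 1/30240 · (0.00000 − 0.00000) = 0.00000.
Running total after k=3: 4.46302e+06.
Order-4 term: −1/1209600 · (0.00000 − 0.00000) = 0.00000.

S_4 ≈ 4.46302e+06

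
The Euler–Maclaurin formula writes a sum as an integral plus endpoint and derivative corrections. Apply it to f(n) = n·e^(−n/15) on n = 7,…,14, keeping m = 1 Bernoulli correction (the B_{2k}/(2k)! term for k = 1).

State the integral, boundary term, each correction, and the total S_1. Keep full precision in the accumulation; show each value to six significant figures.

S_1 ≈ 40.8015

∫_7^14 x·e^(−x/15) dx evaluates to 35.8797.
Endpoint term: (f(7) + f(14))/2 = (4.38962 + 5.50537)/2 = 4.94750.
Integral + boundary = 40.8272.
k=1: B_{2}/(2)! × [f^{(1)}(14) − f^{(1)}(7)] = 1/12 × (0.0262160 − 0.334448) = -0.0256860.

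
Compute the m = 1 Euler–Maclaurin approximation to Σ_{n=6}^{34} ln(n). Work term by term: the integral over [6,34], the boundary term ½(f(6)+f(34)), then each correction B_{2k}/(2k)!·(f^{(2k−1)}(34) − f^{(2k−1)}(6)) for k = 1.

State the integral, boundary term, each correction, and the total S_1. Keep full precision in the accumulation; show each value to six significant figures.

S_1 ≈ 83.7933

The integral term ∫_6^34 ln(x) dx = 81.1457.
Boundary: ½(f(6) + f(34)) = ½(1.79176 + 3.52636) = 2.65906.
Running total after boundary: 83.8048.
Correction k=1: B_{2}/2! · (f^{(1)}(34) − f^{(1)}(6)) = 1/12 · (0.0294118 − 0.166667) = -0.0114379.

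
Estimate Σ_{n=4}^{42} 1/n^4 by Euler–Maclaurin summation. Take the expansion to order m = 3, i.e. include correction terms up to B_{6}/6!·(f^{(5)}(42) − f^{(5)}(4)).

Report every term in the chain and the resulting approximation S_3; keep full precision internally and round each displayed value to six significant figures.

Integral: ∫_4^42 1/x^4 dx = 0.00520383.
Endpoint term: (f(4) + f(42))/2 = (0.00390625 + 3.21368e-07)/2 = 0.00195329.
Running total after boundary: 0.00715712.
k=1: B_{2}/(2)! × [f^{(1)}(42) − f^{(1)}(4)] = 1/12 × (-3.06065e-08 − (-0.00390625)) = 0.000325518.
Partial sum through k=1: 0.00748264.
k=2: B_{4}/(4)! × [f^{(3)}(42) − f^{(3)}(4)] = −1/720 × (-5.20519e-10 − (-0.00732422)) = -1.01725e-05.
Partial sum through k=2: 0.00747247.
k=3: B_{6}/(6)! × [f^{(5)}(42) − f^{(5)}(4)] = 1/30240 × (-1.65244e-11 − (-0.0256348)) = 8.47711e-07.

S_3 ≈ 0.00747331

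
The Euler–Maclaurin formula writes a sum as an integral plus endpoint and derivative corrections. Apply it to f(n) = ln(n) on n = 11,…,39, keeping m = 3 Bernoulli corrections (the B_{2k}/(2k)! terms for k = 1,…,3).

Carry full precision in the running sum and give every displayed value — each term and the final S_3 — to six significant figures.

∫_11^39 ln(x) dx evaluates to 88.5021.
Endpoint term: (f(11) + f(39))/2 = (2.39790 + 3.66356)/2 = 3.03073.
So far: 91.5328.
k=1: B_{2}/(2)! × [f^{(1)}(39) − f^{(1)}(11)] = 1/12 × (0.0256410 − 0.0909091) = -0.00543901.
After k=1: 91.5273.
k=2: B_{4}/(4)! × [f^{(3)}(39) − f^{(3)}(11)] = −1/720 × (3.37160e-05 − 0.00150263) = 2.04016e-06.
After k=2: 91.5273.
k=3: B_{6}/(6)! × [f^{(5)}(39) − f^{(5)}(11)] = 1/30240 × (2.66004e-07 − 0.000149021) = -4.91915e-09.

S_3 ≈ 91.5273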